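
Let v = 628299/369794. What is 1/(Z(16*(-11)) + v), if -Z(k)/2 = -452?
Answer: 369794/334922075 ≈ 0.0011041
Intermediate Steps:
v = 628299/369794 (v = 628299*(1/369794) = 628299/369794 ≈ 1.6991)
Z(k) = 904 (Z(k) = -2*(-452) = 904)
1/(Z(16*(-11)) + v) = 1/(904 + 628299/369794) = 1/(334922075/369794) = 369794/334922075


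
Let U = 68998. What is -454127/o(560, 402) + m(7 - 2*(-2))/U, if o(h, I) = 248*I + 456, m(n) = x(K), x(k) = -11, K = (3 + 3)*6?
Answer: -15667478209/3455143848 ≈ -4.5345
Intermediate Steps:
K = 36 (K = 6*6 = 36)
m(n) = -11
o(h, I) = 456 + 248*I
-454127/o(560, 402) + m(7 - 2*(-2))/U = -454127/(456 + 248*402) - 11/68998 = -454127/(456 + 99696) - 11*1/68998 = -454127/100152 - 11/68998 = -15667478209/3455143848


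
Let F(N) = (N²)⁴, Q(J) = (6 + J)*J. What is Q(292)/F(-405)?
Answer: 87016/723836011270250390625 ≈ 1.2022e-16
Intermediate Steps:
Q(J) = J*(6 + J)
F(N) = N⁸
Q(292)/F(-405) = (292*(6 + 292))/((-405)⁸) = (292*298)/723836011270250390625 = 87016*(1/723836011270250390625) = 87016/723836011270250390625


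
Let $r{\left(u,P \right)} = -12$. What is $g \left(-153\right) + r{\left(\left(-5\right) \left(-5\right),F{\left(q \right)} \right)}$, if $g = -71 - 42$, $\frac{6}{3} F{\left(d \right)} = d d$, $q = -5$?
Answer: $17277$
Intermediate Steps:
$F{\left(d \right)} = \frac{d^{2}}{2}$ ($F{\left(d \right)} = \frac{d d}{2} = \frac{d^{2}}{2}$)
$g = -113$ ($g = -71 - 42 = -113$)
$g \left(-153\right) + r{\left(\left(-5\right) \left(-5\right),F{\left(q \right)} \right)} = \left(-113\right) \left(-153\right) - 12 = 17289 - 12 = 17277$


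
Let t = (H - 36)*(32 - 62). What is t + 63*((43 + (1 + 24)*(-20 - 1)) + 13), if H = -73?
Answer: -26277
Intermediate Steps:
t = 3270 (t = (-73 - 36)*(32 - 62) = -109*(-30) = 3270)
t + 63*((43 + (1 + 24)*(-20 - 1)) + 13) = 3270 + 63*((43 + (1 + 24)*(-20 - 1)) + 13) = 3270 + 63*((43 + 25*(-21)) + 13) = 3270 + 63*((43 - 525) + 13) = 3270 + 63*(-482 + 13) = 3270 + 63*(-469) = 3270 - 29547 = -26277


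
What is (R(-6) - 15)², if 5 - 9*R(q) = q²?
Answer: 27556/81 ≈ 340.20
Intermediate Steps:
R(q) = 5/9 - q²/9
(R(-6) - 15)² = ((5/9 - ⅑*(-6)²) - 15)² = ((5/9 - ⅑*36) - 15)² = ((5/9 - 4) - 15)² = (-31/9 - 15)² = (-166/9)² = 27556/81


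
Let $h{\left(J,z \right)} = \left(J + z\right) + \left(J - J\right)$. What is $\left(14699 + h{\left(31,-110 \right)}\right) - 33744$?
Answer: $-19124$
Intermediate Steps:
$h{\left(J,z \right)} = J + z$ ($h{\left(J,z \right)} = \left(J + z\right) + 0 = J + z$)
$\left(14699 + h{\left(31,-110 \right)}\right) - 33744 = \left(14699 + \left(31 - 110\right)\right) - 33744 = \left(14699 - 79\right) - 33744 = 14620 - 33744 = -19124$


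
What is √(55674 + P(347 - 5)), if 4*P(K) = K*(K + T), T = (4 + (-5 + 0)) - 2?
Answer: 3*√37626/2 ≈ 290.96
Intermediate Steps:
T = -3 (T = (4 - 5) - 2 = -1 - 2 = -3)
P(K) = K*(-3 + K)/4 (P(K) = (K*(K - 3))/4 = (K*(-3 + K))/4 = K*(-3 + K)/4)
√(55674 + P(347 - 5)) = √(55674 + (347 - 5)*(-3 + (347 - 5))/4) = √(55674 + (¼)*342*(-3 + 342)) = √(55674 + (¼)*342*339) = √(55674 + 57969/2) = √(169317/2) = 3*√37626/2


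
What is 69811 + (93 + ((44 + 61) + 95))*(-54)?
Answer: 53989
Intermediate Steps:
69811 + (93 + ((44 + 61) + 95))*(-54) = 69811 + (93 + (105 + 95))*(-54) = 69811 + (93 + 200)*(-54) = 69811 + 293*(-54) = 69811 - 15822 = 53989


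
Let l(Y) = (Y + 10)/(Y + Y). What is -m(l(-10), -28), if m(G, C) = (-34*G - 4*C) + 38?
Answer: -150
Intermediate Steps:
l(Y) = (10 + Y)/(2*Y) (l(Y) = (10 + Y)/((2*Y)) = (10 + Y)*(1/(2*Y)) = (10 + Y)/(2*Y))
m(G, C) = 38 - 34*G - 4*C
-m(l(-10), -28) = -(38 - 17*(10 - 10)/(-10) - 4*(-28)) = -(38 - 17*(-1)*0/10 + 112) = -(38 - 34*0 + 112) = -(38 + 0 + 112) = -1*150 = -150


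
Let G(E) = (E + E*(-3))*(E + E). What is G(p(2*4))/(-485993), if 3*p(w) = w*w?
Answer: 16384/4373937 ≈ 0.0037458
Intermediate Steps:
p(w) = w²/3 (p(w) = (w*w)/3 = w²/3)
G(E) = -4*E² (G(E) = (E - 3*E)*(2*E) = (-2*E)*(2*E) = -4*E²)
G(p(2*4))/(-485993) = -4*((2*4)²/3)²/(-485993) = -4*((⅓)*8²)²*(-1/485993) = -4*((⅓)*64)²*(-1/485993) = -4*(64/3)²*(-1/485993) = -4*4096/9*(-1/485993) = -16384/9*(-1/485993) = 16384/4373937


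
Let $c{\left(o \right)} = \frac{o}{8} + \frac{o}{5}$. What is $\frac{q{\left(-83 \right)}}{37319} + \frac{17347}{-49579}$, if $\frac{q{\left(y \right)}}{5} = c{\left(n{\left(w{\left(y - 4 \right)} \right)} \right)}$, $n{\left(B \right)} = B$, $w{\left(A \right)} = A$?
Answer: $- \frac{5235055393}{14801909608} \approx -0.35367$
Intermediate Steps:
$c{\left(o \right)} = \frac{13 o}{40}$ ($c{\left(o \right)} = o \frac{1}{8} + o \frac{1}{5} = \frac{o}{8} + \frac{o}{5} = \frac{13 o}{40}$)
$q{\left(y \right)} = - \frac{13}{2} + \frac{13 y}{8}$ ($q{\left(y \right)} = 5 \frac{13 \left(y - 4\right)}{40} = 5 \frac{13 \left(-4 + y\right)}{40} = 5 \left(- \frac{13}{10} + \frac{13 y}{40}\right) = - \frac{13}{2} + \frac{13 y}{8}$)
$\frac{q{\left(-83 \right)}}{37319} + \frac{17347}{-49579} = \frac{- \frac{13}{2} + \frac{13}{8} \left(-83\right)}{37319} + \frac{17347}{-49579} = \left(- \frac{13}{2} - \frac{1079}{8}\right) \frac{1}{37319} + 17347 \left(- \frac{1}{49579}\right) = \left(- \frac{1131}{8}\right) \frac{1}{37319} - \frac{17347}{49579} = - \frac{1131}{298552} - \frac{17347}{49579} = - \frac{5235055393}{14801909608}$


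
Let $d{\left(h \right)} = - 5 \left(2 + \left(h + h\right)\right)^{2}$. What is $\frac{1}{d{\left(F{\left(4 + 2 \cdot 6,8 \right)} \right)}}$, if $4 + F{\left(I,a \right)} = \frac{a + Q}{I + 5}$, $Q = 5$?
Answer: $- \frac{441}{50000} \approx -0.00882$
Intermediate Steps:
$F{\left(I,a \right)} = -4 + \frac{5 + a}{5 + I}$ ($F{\left(I,a \right)} = -4 + \frac{a + 5}{I + 5} = -4 + \frac{5 + a}{5 + I}$)
$d{\left(h \right)} = - 5 \left(2 + 2 h\right)^{2}$
$\frac{1}{d{\left(F{\left(4 + 2 \cdot 6,8 \right)} \right)}} = \frac{1}{\left(-20\right) \left(1 + \frac{-15 + 8 - 4 \left(4 + 2 \cdot 6\right)}{5 + \left(4 + 2 \cdot 6\right)}\right)^{2}} = \frac{1}{\left(-20\right) \left(1 + \frac{-15 + 8 - 4 \left(4 + 12\right)}{5 + \left(4 + 12\right)}\right)^{2}} = \frac{1}{\left(-20\right) \left(1 + \frac{-15 + 8 - 64}{5 + 16}\right)^{2}} = \frac{1}{\left(-20\right) \left(1 + \frac{-15 + 8 - 64}{21}\right)^{2}} = \frac{1}{\left(-20\right) \left(1 + \frac{1}{21} \left(-71\right)\right)^{2}} = \frac{1}{\left(-20\right) \left(1 - \frac{71}{21}\right)^{2}} = \frac{1}{\left(-20\right) \left(- \frac{50}{21}\right)^{2}} = \frac{1}{\left(-20\right) \frac{2500}{441}} = \frac{1}{- \frac{50000}{441}} = - \frac{441}{50000}$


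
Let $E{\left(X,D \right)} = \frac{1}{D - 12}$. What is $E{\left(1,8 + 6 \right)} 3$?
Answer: $\frac{3}{2} \approx 1.5$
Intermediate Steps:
$E{\left(X,D \right)} = \frac{1}{-12 + D}$
$E{\left(1,8 + 6 \right)} 3 = \frac{1}{-12 + \left(8 + 6\right)} 3 = \frac{1}{-12 + 14} \cdot 3 = \frac{1}{2} \cdot 3 = \frac{3}{2}$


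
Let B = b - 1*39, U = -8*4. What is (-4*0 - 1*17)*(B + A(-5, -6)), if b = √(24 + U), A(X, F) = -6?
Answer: 765 - 34*I*√2 ≈ 765.0 - 48.083*I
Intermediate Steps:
U = -32
b = 2*I*√2 (b = √(24 - 32) = √(-8) = 2*I*√2 ≈ 2.8284*I)
B = -39 + 2*I*√2 (B = 2*I*√2 - 1*39 = 2*I*√2 - 39 = -39 + 2*I*√2 ≈ -39.0 + 2.8284*I)
(-4*0 - 1*17)*(B + A(-5, -6)) = (-4*0 - 1*17)*((-39 + 2*I*√2) - 6) = (0 - 17)*(-45 + 2*I*√2) = -17*(-45 + 2*I*√2) = 765 - 34*I*√2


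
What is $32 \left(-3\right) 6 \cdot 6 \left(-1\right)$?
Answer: $3456$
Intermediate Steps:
$32 \left(-3\right) 6 \cdot 6 \left(-1\right) = 32 \left(\left(-18\right) 6\right) \left(-1\right) = 32 \left(-108\right) \left(-1\right) = \left(-3456\right) \left(-1\right) = 3456$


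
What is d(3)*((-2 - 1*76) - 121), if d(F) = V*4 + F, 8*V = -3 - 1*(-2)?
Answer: -995/2 ≈ -497.50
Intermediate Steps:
V = -⅛ (V = (-3 - 1*(-2))/8 = (-3 + 2)/8 = (⅛)*(-1) = -⅛ ≈ -0.12500)
d(F) = -½ + F (d(F) = -⅛*4 + F = -½ + F)
d(3)*((-2 - 1*76) - 121) = (-½ + 3)*((-2 - 1*76) - 121) = 5*((-2 - 76) - 121)/2 = 5*(-78 - 121)/2 = (5/2)*(-199) = -995/2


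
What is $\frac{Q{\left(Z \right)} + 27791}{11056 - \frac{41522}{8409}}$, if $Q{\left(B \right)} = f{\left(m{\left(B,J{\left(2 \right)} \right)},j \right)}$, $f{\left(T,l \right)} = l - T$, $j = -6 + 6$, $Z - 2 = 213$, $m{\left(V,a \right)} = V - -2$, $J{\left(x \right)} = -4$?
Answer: $\frac{115934883}{46464191} \approx 2.4951$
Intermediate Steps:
$m{\left(V,a \right)} = 2 + V$ ($m{\left(V,a \right)} = V + 2 = 2 + V$)
$Z = 215$ ($Z = 2 + 213 = 215$)
$j = 0$
$Q{\left(B \right)} = -2 - B$ ($Q{\left(B \right)} = 0 - \left(2 + B\right) = -2 - B$)
$\frac{Q{\left(Z \right)} + 27791}{11056 - \frac{41522}{8409}} = \frac{\left(-2 - 215\right) + 27791}{11056 - \frac{41522}{8409}} = \frac{-217 + 27791}{11056 - \frac{41522}{8409}} = \frac{27574}{\frac{92928382}{8409}} = 27574 \cdot \frac{8409}{92928382} = \frac{115934883}{46464191}$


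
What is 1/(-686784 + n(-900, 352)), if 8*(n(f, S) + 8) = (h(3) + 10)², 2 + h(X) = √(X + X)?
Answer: -3662844/2515579906435 - 32*√6/7546739719305 ≈ -1.4561e-6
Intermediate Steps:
h(X) = -2 + √2*√X (h(X) = -2 + √(X + X) = -2 + √(2*X) = -2 + √2*√X)
n(f, S) = -8 + (8 + √6)²/8 (n(f, S) = -8 + ((-2 + √2*√3) + 10)²/8 = -8 + ((-2 + √6) + 10)²/8 = -8 + (8 + √6)²/8)
1/(-686784 + n(-900, 352)) = 1/(-686784 + (¾ + 2*√6)) = 1/(-2747133/4 + 2*√6)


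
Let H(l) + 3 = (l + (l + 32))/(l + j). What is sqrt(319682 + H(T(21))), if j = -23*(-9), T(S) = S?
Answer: sqrt(4154552502)/114 ≈ 565.40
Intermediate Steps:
j = 207
H(l) = -3 + (32 + 2*l)/(207 + l) (H(l) = -3 + (l + (l + 32))/(l + 207) = -3 + (l + (32 + l))/(207 + l) = -3 + (32 + 2*l)/(207 + l))
sqrt(319682 + H(T(21))) = sqrt(319682 + (-589 - 1*21)/(207 + 21)) = sqrt(319682 + (-589 - 21)/228) = sqrt(319682 + (1/228)*(-610)) = sqrt(319682 - 305/114) = sqrt(36443443/114) = sqrt(4154552502)/114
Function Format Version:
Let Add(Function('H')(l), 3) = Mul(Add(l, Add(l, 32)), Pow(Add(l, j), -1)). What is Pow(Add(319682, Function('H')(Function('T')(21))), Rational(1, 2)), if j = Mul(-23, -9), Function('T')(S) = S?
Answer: Mul(Rational(1, 114), Pow(4154552502, Rational(1, 2))) ≈ 565.40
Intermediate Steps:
j = 207
Function('H')(l) = Add(-3, Mul(Pow(Add(207, l), -1), Add(32, Mul(2, l)))) (Function('H')(l) = Add(-3, Mul(Add(l, Add(l, 32)), Pow(Add(l, 207), -1))) = Add(-3, Mul(Add(l, Add(32, l)), Pow(Add(207, l), -1))) = Add(-3, Mul(Add(32, Mul(2, l)), Pow(Add(207, l), -1))) = Add(-3, Mul(Pow(Add(207, l), -1), Add(32, Mul(2, l)))))
Pow(Add(319682, Function('H')(Function('T')(21))), Rational(1, 2)) = Pow(Add(319682, Mul(Pow(Add(207, 21), -1), Add(-589, Mul(-1, 21)))), Rational(1, 2)) = Pow(Add(319682, Mul(Pow(228, -1), Add(-589, -21))), Rational(1, 2)) = Pow(Add(319682, Mul(Rational(1, 228), -610)), Rational(1, 2)) = Pow(Add(319682, Rational(-305, 114)), Rational(1, 2)) = Pow(Rational(36443443, 114), Rational(1, 2)) = Mul(Rational(1, 114), Pow(4154552502, Rational(1, 2)))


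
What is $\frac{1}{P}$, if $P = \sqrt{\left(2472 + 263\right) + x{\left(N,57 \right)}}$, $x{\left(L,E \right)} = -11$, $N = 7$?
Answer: $\frac{\sqrt{681}}{1362} \approx 0.01916$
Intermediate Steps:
$P = 2 \sqrt{681}$ ($P = \sqrt{\left(2472 + 263\right) - 11} = \sqrt{2735 - 11} = \sqrt{2724} = 2 \sqrt{681} \approx 52.192$)
$\frac{1}{P} = \frac{1}{2 \sqrt{681}} = \frac{\sqrt{681}}{1362}$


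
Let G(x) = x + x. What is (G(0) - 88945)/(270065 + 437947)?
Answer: -88945/708012 ≈ -0.12563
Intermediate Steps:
G(x) = 2*x
(G(0) - 88945)/(270065 + 437947) = (2*0 - 88945)/(270065 + 437947) = (0 - 88945)/708012 = -88945*1/708012 = -88945/708012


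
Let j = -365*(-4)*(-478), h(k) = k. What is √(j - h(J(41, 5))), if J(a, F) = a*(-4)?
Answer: 6*I*√19381 ≈ 835.29*I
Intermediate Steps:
J(a, F) = -4*a
j = -697880 (j = 1460*(-478) = -697880)
√(j - h(J(41, 5))) = √(-697880 - (-4)*41) = √(-697880 - 1*(-164)) = √(-697880 + 164) = √(-697716) = 6*I*√19381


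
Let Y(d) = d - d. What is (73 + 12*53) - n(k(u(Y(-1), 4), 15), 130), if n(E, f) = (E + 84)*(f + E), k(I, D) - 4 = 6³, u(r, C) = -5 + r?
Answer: -105691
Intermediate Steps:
Y(d) = 0
k(I, D) = 220 (k(I, D) = 4 + 6³ = 4 + 216 = 220)
n(E, f) = (84 + E)*(E + f)
(73 + 12*53) - n(k(u(Y(-1), 4), 15), 130) = (73 + 12*53) - (220² + 84*220 + 84*130 + 220*130) = (73 + 636) - (48400 + 18480 + 10920 + 28600) = 709 - 1*106400 = 709 - 106400 = -105691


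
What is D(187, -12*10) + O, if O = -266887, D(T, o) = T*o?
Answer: -289327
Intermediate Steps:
D(187, -12*10) + O = 187*(-12*10) - 266887 = 187*(-120) - 266887 = -22440 - 266887 = -289327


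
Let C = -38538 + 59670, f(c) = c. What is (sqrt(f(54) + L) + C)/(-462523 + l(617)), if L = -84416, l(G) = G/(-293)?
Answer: -1547919/33879964 - 293*I*sqrt(84362)/135519856 ≈ -0.045688 - 0.00062797*I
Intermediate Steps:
C = 21132
l(G) = -G/293 (l(G) = G*(-1/293) = -G/293)
(sqrt(f(54) + L) + C)/(-462523 + l(617)) = (sqrt(54 - 84416) + 21132)/(-462523 - 1/293*617) = (sqrt(-84362) + 21132)/(-462523 - 617/293) = (I*sqrt(84362) + 21132)/(-135519856/293) = (21132 + I*sqrt(84362))*(-293/135519856) = -1547919/33879964 - 293*I*sqrt(84362)/135519856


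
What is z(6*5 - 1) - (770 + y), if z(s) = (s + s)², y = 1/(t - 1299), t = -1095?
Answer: 6210037/2394 ≈ 2594.0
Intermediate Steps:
y = -1/2394 (y = 1/(-1095 - 1299) = 1/(-2394) = -1/2394 ≈ -0.00041771)
z(s) = 4*s² (z(s) = (2*s)² = 4*s²)
z(6*5 - 1) - (770 + y) = 4*(6*5 - 1)² - (770 - 1/2394) = 4*(30 - 1)² - 1*1843379/2394 = 4*29² - 1843379/2394 = 4*841 - 1843379/2394 = 3364 - 1843379/2394 = 6210037/2394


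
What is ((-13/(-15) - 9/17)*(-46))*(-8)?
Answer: 31648/255 ≈ 124.11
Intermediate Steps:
((-13/(-15) - 9/17)*(-46))*(-8) = ((-13*(-1/15) - 9*1/17)*(-46))*(-8) = ((13/15 - 9/17)*(-46))*(-8) = ((86/255)*(-46))*(-8) = -3956/255*(-8) = 31648/255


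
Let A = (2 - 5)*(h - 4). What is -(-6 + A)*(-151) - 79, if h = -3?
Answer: 2186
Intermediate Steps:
A = 21 (A = (2 - 5)*(-3 - 4) = -3*(-7) = 21)
-(-6 + A)*(-151) - 79 = -(-6 + 21)*(-151) - 79 = -1*15*(-151) - 79 = -15*(-151) - 79 = 2265 - 79 = 2186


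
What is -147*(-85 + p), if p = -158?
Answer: 35721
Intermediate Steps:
-147*(-85 + p) = -147*(-85 - 158) = -147*(-243) = 35721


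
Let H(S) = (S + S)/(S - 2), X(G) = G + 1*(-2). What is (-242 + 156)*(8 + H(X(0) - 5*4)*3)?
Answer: -1161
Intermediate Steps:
X(G) = -2 + G (X(G) = G - 2 = -2 + G)
H(S) = 2*S/(-2 + S) (H(S) = (2*S)/(-2 + S) = 2*S/(-2 + S))
(-242 + 156)*(8 + H(X(0) - 5*4)*3) = (-242 + 156)*(8 + (2*((-2 + 0) - 5*4)/(-2 + ((-2 + 0) - 5*4)))*3) = -86*(8 + (2*(-2 - 20)/(-2 + (-2 - 20)))*3) = -86*(8 + (2*(-22)/(-2 - 22))*3) = -86*(8 + (2*(-22)/(-24))*3) = -86*(8 + (2*(-22)*(-1/24))*3) = -86*(8 + (11/6)*3) = -86*(8 + 11/2) = -86*27/2 = -1161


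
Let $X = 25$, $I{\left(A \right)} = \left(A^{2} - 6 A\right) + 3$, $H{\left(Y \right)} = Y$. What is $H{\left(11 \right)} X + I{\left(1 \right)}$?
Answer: $273$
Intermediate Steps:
$I{\left(A \right)} = 3 + A^{2} - 6 A$
$H{\left(11 \right)} X + I{\left(1 \right)} = 11 \cdot 25 + \left(3 + 1^{2} - 6\right) = 275 + \left(3 + 1 - 6\right) = 275 - 2 = 273$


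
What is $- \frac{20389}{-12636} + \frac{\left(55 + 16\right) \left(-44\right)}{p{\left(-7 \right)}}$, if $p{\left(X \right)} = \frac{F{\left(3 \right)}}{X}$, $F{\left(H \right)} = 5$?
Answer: $\frac{276425993}{63180} \approx 4375.2$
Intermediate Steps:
$p{\left(X \right)} = \frac{5}{X}$
$- \frac{20389}{-12636} + \frac{\left(55 + 16\right) \left(-44\right)}{p{\left(-7 \right)}} = - \frac{20389}{-12636} + \frac{\left(55 + 16\right) \left(-44\right)}{5 \frac{1}{-7}} = \left(-20389\right) \left(- \frac{1}{12636}\right) + \frac{71 \left(-44\right)}{5 \left(- \frac{1}{7}\right)} = \frac{20389}{12636} - \frac{3124}{- \frac{5}{7}} = \frac{20389}{12636} - - \frac{21868}{5} = \frac{20389}{12636} + \frac{21868}{5} = \frac{276425993}{63180}$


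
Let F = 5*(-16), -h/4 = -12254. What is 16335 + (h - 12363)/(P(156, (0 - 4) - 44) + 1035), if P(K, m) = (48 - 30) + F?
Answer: 15930608/973 ≈ 16373.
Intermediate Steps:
h = 49016 (h = -4*(-12254) = 49016)
F = -80
P(K, m) = -62 (P(K, m) = (48 - 30) - 80 = 18 - 80 = -62)
16335 + (h - 12363)/(P(156, (0 - 4) - 44) + 1035) = 16335 + (49016 - 12363)/(-62 + 1035) = 16335 + 36653/973 = 15930608/973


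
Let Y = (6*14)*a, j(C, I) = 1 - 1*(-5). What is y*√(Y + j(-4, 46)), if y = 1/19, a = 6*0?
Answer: √6/19 ≈ 0.12892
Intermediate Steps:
a = 0
j(C, I) = 6 (j(C, I) = 1 + 5 = 6)
Y = 0 (Y = (6*14)*0 = 84*0 = 0)
y = 1/19 ≈ 0.052632
y*√(Y + j(-4, 46)) = √(0 + 6)/19 = √6/19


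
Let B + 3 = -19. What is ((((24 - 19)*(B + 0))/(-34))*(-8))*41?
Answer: -18040/17 ≈ -1061.2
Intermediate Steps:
B = -22 (B = -3 - 19 = -22)
((((24 - 19)*(B + 0))/(-34))*(-8))*41 = ((((24 - 19)*(-22 + 0))/(-34))*(-8))*41 = (((5*(-22))*(-1/34))*(-8))*41 = (-110*(-1/34)*(-8))*41 = ((55/17)*(-8))*41 = -440/17*41 = -18040/17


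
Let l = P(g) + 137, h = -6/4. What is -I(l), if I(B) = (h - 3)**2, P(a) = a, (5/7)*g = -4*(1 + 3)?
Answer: -81/4 ≈ -20.250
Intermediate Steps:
g = -112/5 (g = 7*(-4*(1 + 3))/5 = 7*(-4*4)/5 = (7/5)*(-16) = -112/5 ≈ -22.400)
h = -3/2 (h = -6*1/4 = -3/2 ≈ -1.5000)
l = 573/5 (l = -112/5 + 137 = 573/5 ≈ 114.60)
I(B) = 81/4 (I(B) = (-3/2 - 3)**2 = (-9/2)**2 = 81/4)
-I(l) = -1*81/4 = -81/4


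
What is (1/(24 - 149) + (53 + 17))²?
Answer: 76545001/15625 ≈ 4898.9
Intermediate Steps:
(1/(24 - 149) + (53 + 17))² = (1/(-125) + 70)² = (-1/125 + 70)² = (8749/125)² = 76545001/15625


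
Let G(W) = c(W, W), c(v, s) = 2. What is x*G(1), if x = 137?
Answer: 274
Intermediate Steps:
G(W) = 2
x*G(1) = 137*2 = 274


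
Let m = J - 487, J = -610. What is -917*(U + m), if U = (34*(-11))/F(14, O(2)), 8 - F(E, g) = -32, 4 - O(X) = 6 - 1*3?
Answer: 20290459/20 ≈ 1.0145e+6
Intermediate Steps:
O(X) = 1 (O(X) = 4 - (6 - 1*3) = 4 - (6 - 3) = 4 - 1*3 = 4 - 3 = 1)
m = -1097 (m = -610 - 487 = -1097)
F(E, g) = 40 (F(E, g) = 8 - 1*(-32) = 8 + 32 = 40)
U = -187/20 (U = (34*(-11))/40 = -374*1/40 = -187/20 ≈ -9.3500)
-917*(U + m) = -917*(-187/20 - 1097) = -917*(-22127/20) = 20290459/20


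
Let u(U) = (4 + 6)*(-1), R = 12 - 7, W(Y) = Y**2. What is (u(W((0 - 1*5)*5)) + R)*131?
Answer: -655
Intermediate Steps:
R = 5
u(U) = -10 (u(U) = 10*(-1) = -10)
(u(W((0 - 1*5)*5)) + R)*131 = (-10 + 5)*131 = -5*131 = -655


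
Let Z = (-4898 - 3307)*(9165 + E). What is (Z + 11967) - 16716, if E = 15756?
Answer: -204481554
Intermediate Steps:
Z = -204476805 (Z = (-4898 - 3307)*(9165 + 15756) = -8205*24921 = -204476805)
(Z + 11967) - 16716 = (-204476805 + 11967) - 16716 = -204464838 - 16716 = -204481554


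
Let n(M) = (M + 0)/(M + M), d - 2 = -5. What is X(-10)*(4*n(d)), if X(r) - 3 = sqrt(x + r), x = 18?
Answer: 6 + 4*sqrt(2) ≈ 11.657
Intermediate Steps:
d = -3 (d = 2 - 5 = -3)
n(M) = 1/2 (n(M) = M/((2*M)) = M*(1/(2*M)) = 1/2)
X(r) = 3 + sqrt(18 + r)
X(-10)*(4*n(d)) = (3 + sqrt(18 - 10))*(4*(1/2)) = (3 + sqrt(8))*2 = (3 + 2*sqrt(2))*2 = 6 + 4*sqrt(2)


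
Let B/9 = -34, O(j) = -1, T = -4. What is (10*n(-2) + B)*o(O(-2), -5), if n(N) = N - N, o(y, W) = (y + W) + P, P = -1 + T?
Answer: 3366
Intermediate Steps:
B = -306 (B = 9*(-34) = -306)
P = -5 (P = -1 - 4 = -5)
o(y, W) = -5 + W + y (o(y, W) = (y + W) - 5 = (W + y) - 5 = -5 + W + y)
n(N) = 0
(10*n(-2) + B)*o(O(-2), -5) = (10*0 - 306)*(-5 - 5 - 1) = (0 - 306)*(-11) = -306*(-11) = 3366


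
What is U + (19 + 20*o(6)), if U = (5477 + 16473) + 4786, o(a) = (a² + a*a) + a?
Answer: 28315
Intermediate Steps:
o(a) = a + 2*a² (o(a) = (a² + a²) + a = 2*a² + a = a + 2*a²)
U = 26736 (U = 21950 + 4786 = 26736)
U + (19 + 20*o(6)) = 26736 + (19 + 20*(6*(1 + 2*6))) = 26736 + (19 + 20*(6*(1 + 12))) = 26736 + (19 + 20*(6*13)) = 26736 + (19 + 20*78) = 26736 + (19 + 1560) = 26736 + 1579 = 28315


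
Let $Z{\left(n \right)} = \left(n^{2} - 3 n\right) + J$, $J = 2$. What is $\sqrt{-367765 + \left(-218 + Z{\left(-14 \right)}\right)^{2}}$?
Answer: $3 i \sqrt{40809} \approx 606.04 i$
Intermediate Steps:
$Z{\left(n \right)} = 2 + n^{2} - 3 n$ ($Z{\left(n \right)} = \left(n^{2} - 3 n\right) + 2 = 2 + n^{2} - 3 n$)
$\sqrt{-367765 + \left(-218 + Z{\left(-14 \right)}\right)^{2}} = \sqrt{-367765 + \left(-218 + \left(2 + \left(-14\right)^{2} - -42\right)\right)^{2}} = \sqrt{-367765 + \left(-218 + \left(2 + 196 + 42\right)\right)^{2}} = \sqrt{-367765 + \left(-218 + 240\right)^{2}} = \sqrt{-367765 + 22^{2}} = \sqrt{-367765 + 484} = \sqrt{-367281} = 3 i \sqrt{40809}$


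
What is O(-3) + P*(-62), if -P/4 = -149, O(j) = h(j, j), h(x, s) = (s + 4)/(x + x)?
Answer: -221713/6 ≈ -36952.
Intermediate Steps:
h(x, s) = (4 + s)/(2*x) (h(x, s) = (4 + s)/((2*x)) = (4 + s)*(1/(2*x)) = (4 + s)/(2*x))
O(j) = (4 + j)/(2*j)
P = 596 (P = -4*(-149) = 596)
O(-3) + P*(-62) = (½)*(4 - 3)/(-3) + 596*(-62) = (½)*(-⅓)*1 - 36952 = -⅙ - 36952 = -221713/6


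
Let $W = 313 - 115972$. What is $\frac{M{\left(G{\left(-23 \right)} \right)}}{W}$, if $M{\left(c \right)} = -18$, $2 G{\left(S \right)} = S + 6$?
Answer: $\frac{2}{12851} \approx 0.00015563$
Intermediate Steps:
$G{\left(S \right)} = 3 + \frac{S}{2}$ ($G{\left(S \right)} = \frac{S + 6}{2} = \frac{6 + S}{2} = 3 + \frac{S}{2}$)
$W = -115659$ ($W = 313 - 115972 = -115659$)
$\frac{M{\left(G{\left(-23 \right)} \right)}}{W} = - \frac{18}{-115659} = \left(-18\right) \left(- \frac{1}{115659}\right) = \frac{2}{12851}$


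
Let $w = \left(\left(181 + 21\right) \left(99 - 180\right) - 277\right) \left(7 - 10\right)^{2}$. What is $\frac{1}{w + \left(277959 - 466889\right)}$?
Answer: $- \frac{1}{338681} \approx -2.9526 \cdot 10^{-6}$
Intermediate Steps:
$w = -149751$ ($w = \left(202 \left(-81\right) - 277\right) \left(-3\right)^{2} = \left(-16362 - 277\right) 9 = \left(-16639\right) 9 = -149751$)
$\frac{1}{w + \left(277959 - 466889\right)} = \frac{1}{-149751 + \left(277959 - 466889\right)} = \frac{1}{-149751 - 188930} = \frac{1}{-338681} = - \frac{1}{338681}$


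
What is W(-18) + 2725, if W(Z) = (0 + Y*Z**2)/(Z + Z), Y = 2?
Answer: 2707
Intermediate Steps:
W(Z) = Z (W(Z) = (0 + 2*Z**2)/(Z + Z) = (2*Z**2)/((2*Z)) = (1/(2*Z))*(2*Z**2) = Z)
W(-18) + 2725 = -18 + 2725 = 2707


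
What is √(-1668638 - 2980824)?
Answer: I*√4649462 ≈ 2156.3*I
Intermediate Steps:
√(-1668638 - 2980824) = √(-4649462) = I*√4649462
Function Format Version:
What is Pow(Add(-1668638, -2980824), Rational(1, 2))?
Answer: Mul(I, Pow(4649462, Rational(1, 2))) ≈ Mul(2156.3, I)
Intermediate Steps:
Pow(Add(-1668638, -2980824), Rational(1, 2)) = Pow(-4649462, Rational(1, 2)) = Mul(I, Pow(4649462, Rational(1, 2)))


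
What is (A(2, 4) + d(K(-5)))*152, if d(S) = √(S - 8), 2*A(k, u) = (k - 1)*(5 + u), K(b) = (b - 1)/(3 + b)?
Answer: 684 + 152*I*√5 ≈ 684.0 + 339.88*I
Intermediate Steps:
K(b) = (-1 + b)/(3 + b)
A(k, u) = (-1 + k)*(5 + u)/2 (A(k, u) = ((k - 1)*(5 + u))/2 = ((-1 + k)*(5 + u))/2 = (-1 + k)*(5 + u)/2)
d(S) = √(-8 + S)
(A(2, 4) + d(K(-5)))*152 = ((-5/2 - ½*4 + (5/2)*2 + (½)*2*4) + √(-8 + (-1 - 5)/(3 - 5)))*152 = ((-5/2 - 2 + 5 + 4) + √(-8 - 6/(-2)))*152 = (9/2 + √(-8 - ½*(-6)))*152 = (9/2 + √(-8 + 3))*152 = (9/2 + √(-5))*152 = (9/2 + I*√5)*152 = 684 + 152*I*√5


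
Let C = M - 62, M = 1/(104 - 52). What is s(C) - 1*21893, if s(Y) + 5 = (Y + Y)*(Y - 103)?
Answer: -1955979/1352 ≈ -1446.7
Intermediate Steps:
M = 1/52 ≈ 0.019231
C = -3223/52 (C = 1/52 - 62 = -3223/52 ≈ -61.981)
s(Y) = -5 + 2*Y*(-103 + Y) (s(Y) = -5 + (Y + Y)*(Y - 103) = -5 + (2*Y)*(-103 + Y) = -5 + 2*Y*(-103 + Y))
s(C) - 1*21893 = (-5 - 206*(-3223/52) + 2*(-3223/52)²) - 1*21893 = (-5 + 331969/26 + 2*(10387729/2704)) - 21893 = (-5 + 331969/26 + 10387729/1352) - 21893 = 27643357/1352 - 21893 = -1955979/1352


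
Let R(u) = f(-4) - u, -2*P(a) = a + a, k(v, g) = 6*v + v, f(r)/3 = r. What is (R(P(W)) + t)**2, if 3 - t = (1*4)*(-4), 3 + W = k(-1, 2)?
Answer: 9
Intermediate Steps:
f(r) = 3*r
k(v, g) = 7*v
W = -10 (W = -3 + 7*(-1) = -3 - 7 = -10)
t = 19 (t = 3 - 1*4*(-4) = 3 - 4*(-4) = 3 - 1*(-16) = 3 + 16 = 19)
P(a) = -a (P(a) = -(a + a)/2 = -a)
R(u) = -12 - u (R(u) = 3*(-4) - u = -12 - u)
(R(P(W)) + t)**2 = ((-12 - (-1)*(-10)) + 19)**2 = ((-12 - 1*10) + 19)**2 = ((-12 - 10) + 19)**2 = (-22 + 19)**2 = (-3)**2 = 9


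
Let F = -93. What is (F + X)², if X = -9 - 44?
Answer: 21316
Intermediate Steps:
X = -53
(F + X)² = (-93 - 53)² = (-146)² = 21316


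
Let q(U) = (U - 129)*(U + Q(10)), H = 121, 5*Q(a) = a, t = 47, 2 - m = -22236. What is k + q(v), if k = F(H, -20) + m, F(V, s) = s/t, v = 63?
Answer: 843536/47 ≈ 17948.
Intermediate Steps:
m = 22238 (m = 2 - 1*(-22236) = 2 + 22236 = 22238)
Q(a) = a/5
F(V, s) = s/47
k = 1045166/47 (k = (1/47)*(-20) + 22238 = -20/47 + 22238 = 1045166/47 ≈ 22238.)
q(U) = (-129 + U)*(2 + U) (q(U) = (U - 129)*(U + (1/5)*10) = (-129 + U)*(U + 2) = (-129 + U)*(2 + U))
k + q(v) = 1045166/47 + (-258 + 63**2 - 127*63) = 1045166/47 + (-258 + 3969 - 8001) = 1045166/47 - 4290 = 843536/47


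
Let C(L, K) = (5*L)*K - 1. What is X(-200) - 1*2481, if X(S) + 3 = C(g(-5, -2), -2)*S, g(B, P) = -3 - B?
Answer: 1716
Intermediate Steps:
C(L, K) = -1 + 5*K*L (C(L, K) = 5*K*L - 1 = -1 + 5*K*L)
X(S) = -3 - 21*S (X(S) = -3 + (-1 + 5*(-2)*(-3 - 1*(-5)))*S = -3 + (-1 + 5*(-2)*(-3 + 5))*S = -3 + (-1 + 5*(-2)*2)*S = -3 + (-1 - 20)*S = -3 - 21*S)
X(-200) - 1*2481 = (-3 - 21*(-200)) - 1*2481 = (-3 + 4200) - 2481 = 4197 - 2481 = 1716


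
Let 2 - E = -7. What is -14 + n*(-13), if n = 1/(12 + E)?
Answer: -307/21 ≈ -14.619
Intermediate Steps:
E = 9 (E = 2 - 1*(-7) = 2 + 7 = 9)
n = 1/21 (n = 1/(12 + 9) = 1/21 ≈ 0.047619)
-14 + n*(-13) = -14 + (1/21)*(-13) = -14 - 13/21 = -307/21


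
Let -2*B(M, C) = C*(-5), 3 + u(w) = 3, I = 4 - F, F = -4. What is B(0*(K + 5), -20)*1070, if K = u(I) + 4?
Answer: -53500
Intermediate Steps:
I = 8 (I = 4 - 1*(-4) = 4 + 4 = 8)
u(w) = 0 (u(w) = -3 + 3 = 0)
K = 4 (K = 0 + 4 = 4)
B(M, C) = 5*C/2 (B(M, C) = -C*(-5)/2 = -(-5)*C/2 = 5*C/2)
B(0*(K + 5), -20)*1070 = ((5/2)*(-20))*1070 = -50*1070 = -53500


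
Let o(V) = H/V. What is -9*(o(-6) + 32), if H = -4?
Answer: -294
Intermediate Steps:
o(V) = -4/V
-9*(o(-6) + 32) = -9*(-4/(-6) + 32) = -9*(-4*(-⅙) + 32) = -9*(⅔ + 32) = -9*98/3 = -294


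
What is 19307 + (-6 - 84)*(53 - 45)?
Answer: 18587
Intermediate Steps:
19307 + (-6 - 84)*(53 - 45) = 19307 - 90*8 = 19307 - 720 = 18587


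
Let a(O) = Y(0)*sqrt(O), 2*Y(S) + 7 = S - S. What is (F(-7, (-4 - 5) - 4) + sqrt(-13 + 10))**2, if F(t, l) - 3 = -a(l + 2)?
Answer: (6 + 2*I*sqrt(3) + 7*I*sqrt(11))**2/4 ≈ -168.96 + 80.041*I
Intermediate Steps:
Y(S) = -7/2 (Y(S) = -7/2 + (S - S)/2 = -7/2 + (1/2)*0 = -7/2 + 0 = -7/2)
a(O) = -7*sqrt(O)/2
F(t, l) = 3 + 7*sqrt(2 + l)/2 (F(t, l) = 3 - (-7)*sqrt(l + 2)/2 = 3 - (-7)*sqrt(2 + l)/2 = 3 + 7*sqrt(2 + l)/2)
(F(-7, (-4 - 5) - 4) + sqrt(-13 + 10))**2 = ((3 + 7*sqrt(2 + ((-4 - 5) - 4))/2) + sqrt(-13 + 10))**2 = ((3 + 7*sqrt(2 + (-9 - 4))/2) + sqrt(-3))**2 = ((3 + 7*sqrt(2 - 13)/2) + I*sqrt(3))**2 = ((3 + 7*sqrt(-11)/2) + I*sqrt(3))**2 = ((3 + 7*(I*sqrt(11))/2) + I*sqrt(3))**2 = ((3 + 7*I*sqrt(11)/2) + I*sqrt(3))**2 = (3 + I*sqrt(3) + 7*I*sqrt(11)/2)**2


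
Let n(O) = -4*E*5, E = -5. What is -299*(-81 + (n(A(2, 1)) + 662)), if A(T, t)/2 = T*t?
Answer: -203619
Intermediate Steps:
A(T, t) = 2*T*t (A(T, t) = 2*(T*t) = 2*T*t)
n(O) = 100 (n(O) = -4*(-5)*5 = 20*5 = 100)
-299*(-81 + (n(A(2, 1)) + 662)) = -299*(-81 + (100 + 662)) = -299*(-81 + 762) = -299*681 = -203619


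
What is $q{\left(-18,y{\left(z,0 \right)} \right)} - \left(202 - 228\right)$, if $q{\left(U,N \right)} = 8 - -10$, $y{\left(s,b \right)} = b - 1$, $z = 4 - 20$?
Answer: $44$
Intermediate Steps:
$z = -16$ ($z = 4 - 20 = -16$)
$y{\left(s,b \right)} = -1 + b$ ($y{\left(s,b \right)} = b - 1 = -1 + b$)
$q{\left(U,N \right)} = 18$ ($q{\left(U,N \right)} = 8 + 10 = 18$)
$q{\left(-18,y{\left(z,0 \right)} \right)} - \left(202 - 228\right) = 18 - \left(202 - 228\right) = 18 - -26 = 18 + 26 = 44$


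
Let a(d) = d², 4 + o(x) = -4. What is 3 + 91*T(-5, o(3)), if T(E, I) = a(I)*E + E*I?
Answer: -25477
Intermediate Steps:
o(x) = -8 (o(x) = -4 - 4 = -8)
T(E, I) = E*I + E*I² (T(E, I) = I²*E + E*I = E*I² + E*I = E*I + E*I²)
3 + 91*T(-5, o(3)) = 3 + 91*(-5*(-8)*(1 - 8)) = 3 + 91*(-5*(-8)*(-7)) = 3 + 91*(-280) = 3 - 25480 = -25477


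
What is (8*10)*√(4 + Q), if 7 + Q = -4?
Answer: 80*I*√7 ≈ 211.66*I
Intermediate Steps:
Q = -11 (Q = -7 - 4 = -11)
(8*10)*√(4 + Q) = (8*10)*√(4 - 11) = 80*√(-7) = 80*(I*√7) = 80*I*√7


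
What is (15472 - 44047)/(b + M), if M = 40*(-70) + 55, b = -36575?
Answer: 5715/7864 ≈ 0.72673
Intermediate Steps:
M = -2745 (M = -2800 + 55 = -2745)
(15472 - 44047)/(b + M) = (15472 - 44047)/(-36575 - 2745) = -28575/(-39320) = -28575*(-1/39320) = 5715/7864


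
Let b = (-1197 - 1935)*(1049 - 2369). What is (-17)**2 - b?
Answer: -4133951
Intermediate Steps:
b = 4134240 (b = -3132*(-1320) = 4134240)
(-17)**2 - b = (-17)**2 - 1*4134240 = 289 - 4134240 = -4133951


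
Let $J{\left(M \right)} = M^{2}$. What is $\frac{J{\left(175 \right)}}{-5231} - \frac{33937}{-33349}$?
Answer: $- \frac{843788678}{174448619} \approx -4.8369$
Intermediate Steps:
$\frac{J{\left(175 \right)}}{-5231} - \frac{33937}{-33349} = \frac{175^{2}}{-5231} - \frac{33937}{-33349} = 30625 \left(- \frac{1}{5231}\right) - - \frac{33937}{33349} = - \frac{30625}{5231} + \frac{33937}{33349} = - \frac{843788678}{174448619}$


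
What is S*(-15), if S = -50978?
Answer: 764670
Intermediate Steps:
S*(-15) = -50978*(-15) = 764670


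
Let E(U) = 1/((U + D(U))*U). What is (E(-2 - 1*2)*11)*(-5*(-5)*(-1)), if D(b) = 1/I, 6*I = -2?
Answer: -275/28 ≈ -9.8214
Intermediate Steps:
I = -1/3 (I = (1/6)*(-2) = -1/3 ≈ -0.33333)
D(b) = -3 (D(b) = 1/(-1/3) = -3)
E(U) = 1/(U*(-3 + U)) (E(U) = 1/((U - 3)*U) = 1/((-3 + U)*U) = 1/(U*(-3 + U)))
(E(-2 - 1*2)*11)*(-5*(-5)*(-1)) = ((1/((-2 - 1*2)*(-3 + (-2 - 1*2))))*11)*(-5*(-5)*(-1)) = ((1/((-2 - 2)*(-3 + (-2 - 2))))*11)*(25*(-1)) = ((1/((-4)*(-3 - 4)))*11)*(-25) = (-1/4/(-7)*11)*(-25) = (-1/4*(-1/7)*11)*(-25) = ((1/28)*11)*(-25) = (11/28)*(-25) = -275/28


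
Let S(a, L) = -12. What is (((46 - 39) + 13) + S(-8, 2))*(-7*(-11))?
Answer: 616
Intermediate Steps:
(((46 - 39) + 13) + S(-8, 2))*(-7*(-11)) = (((46 - 39) + 13) - 12)*(-7*(-11)) = ((7 + 13) - 12)*77 = (20 - 12)*77 = 8*77 = 616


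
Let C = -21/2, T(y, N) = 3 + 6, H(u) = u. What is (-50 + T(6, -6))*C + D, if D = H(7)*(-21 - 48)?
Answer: -105/2 ≈ -52.500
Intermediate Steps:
T(y, N) = 9
C = -21/2 (C = -21*½ = -21/2 ≈ -10.500)
D = -483 (D = 7*(-21 - 48) = 7*(-69) = -483)
(-50 + T(6, -6))*C + D = (-50 + 9)*(-21/2) - 483 = -41*(-21/2) - 483 = 861/2 - 483 = -105/2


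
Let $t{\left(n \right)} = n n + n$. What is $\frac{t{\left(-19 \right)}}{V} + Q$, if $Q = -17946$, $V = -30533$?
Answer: $- \frac{28839240}{1607} \approx -17946.0$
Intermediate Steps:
$t{\left(n \right)} = n + n^{2}$ ($t{\left(n \right)} = n^{2} + n = n + n^{2}$)
$\frac{t{\left(-19 \right)}}{V} + Q = \frac{\left(-19\right) \left(1 - 19\right)}{-30533} - 17946 = \left(-19\right) \left(-18\right) \left(- \frac{1}{30533}\right) - 17946 = 342 \left(- \frac{1}{30533}\right) - 17946 = - \frac{18}{1607} - 17946 = - \frac{28839240}{1607}$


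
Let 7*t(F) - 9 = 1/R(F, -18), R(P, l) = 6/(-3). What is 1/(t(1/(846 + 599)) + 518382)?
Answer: 14/7257365 ≈ 1.9291e-6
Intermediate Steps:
R(P, l) = -2 (R(P, l) = 6*(-1/3) = -2)
t(F) = 17/14 (t(F) = 9/7 + (1/7)/(-2) = 9/7 + (1/7)*(-1/2) = 9/7 - 1/14 = 17/14)
1/(t(1/(846 + 599)) + 518382) = 1/(17/14 + 518382) = 1/(7257365/14) = 14/7257365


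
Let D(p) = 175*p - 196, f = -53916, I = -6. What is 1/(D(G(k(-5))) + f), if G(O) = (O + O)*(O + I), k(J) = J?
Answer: -1/34862 ≈ -2.8685e-5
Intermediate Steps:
G(O) = 2*O*(-6 + O) (G(O) = (O + O)*(O - 6) = (2*O)*(-6 + O) = 2*O*(-6 + O))
D(p) = -196 + 175*p
1/(D(G(k(-5))) + f) = 1/((-196 + 175*(2*(-5)*(-6 - 5))) - 53916) = 1/((-196 + 175*(2*(-5)*(-11))) - 53916) = 1/((-196 + 175*110) - 53916) = 1/((-196 + 19250) - 53916) = 1/(19054 - 53916) = 1/(-34862) = -1/34862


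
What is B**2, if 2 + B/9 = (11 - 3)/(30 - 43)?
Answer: 93636/169 ≈ 554.06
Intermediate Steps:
B = -306/13 (B = -18 + 9*((11 - 3)/(30 - 43)) = -18 + 9*(8/(-13)) = -18 + 9*(8*(-1/13)) = -18 + 9*(-8/13) = -18 - 72/13 = -306/13 ≈ -23.538)
B**2 = (-306/13)**2 = 93636/169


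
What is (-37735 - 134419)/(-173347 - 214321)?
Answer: 86077/193834 ≈ 0.44408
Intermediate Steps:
(-37735 - 134419)/(-173347 - 214321) = -172154/(-387668) = -172154*(-1/387668) = 86077/193834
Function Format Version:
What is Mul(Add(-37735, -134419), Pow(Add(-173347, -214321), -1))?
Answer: Rational(86077, 193834) ≈ 0.44408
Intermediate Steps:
Mul(Add(-37735, -134419), Pow(Add(-173347, -214321), -1)) = Mul(-172154, Pow(-387668, -1)) = Mul(-172154, Rational(-1, 387668)) = Rational(86077, 193834)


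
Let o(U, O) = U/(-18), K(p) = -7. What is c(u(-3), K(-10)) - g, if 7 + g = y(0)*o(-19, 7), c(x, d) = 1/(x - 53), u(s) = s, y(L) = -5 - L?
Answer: 6179/504 ≈ 12.260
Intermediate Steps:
o(U, O) = -U/18 (o(U, O) = U*(-1/18) = -U/18)
c(x, d) = 1/(-53 + x)
g = -221/18 (g = -7 + (-5 - 1*0)*(-1/18*(-19)) = -7 + (-5 + 0)*(19/18) = -7 - 5*19/18 = -7 - 95/18 = -221/18 ≈ -12.278)
c(u(-3), K(-10)) - g = 1/(-53 - 3) - 1*(-221/18) = 1/(-56) + 221/18 = -1/56 + 221/18 = 6179/504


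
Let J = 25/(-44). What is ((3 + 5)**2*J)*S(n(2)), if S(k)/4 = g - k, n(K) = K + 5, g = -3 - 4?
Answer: 22400/11 ≈ 2036.4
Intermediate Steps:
g = -7
n(K) = 5 + K
J = -25/44 (J = 25*(-1/44) = -25/44 ≈ -0.56818)
S(k) = -28 - 4*k (S(k) = 4*(-7 - k) = -28 - 4*k)
((3 + 5)**2*J)*S(n(2)) = ((3 + 5)**2*(-25/44))*(-28 - 4*(5 + 2)) = (8**2*(-25/44))*(-28 - 4*7) = (64*(-25/44))*(-28 - 28) = -400/11*(-56) = 22400/11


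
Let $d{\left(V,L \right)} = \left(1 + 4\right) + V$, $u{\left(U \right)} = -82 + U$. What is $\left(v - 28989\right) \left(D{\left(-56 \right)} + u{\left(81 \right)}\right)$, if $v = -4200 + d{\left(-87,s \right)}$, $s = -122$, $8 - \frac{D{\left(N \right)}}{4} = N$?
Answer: $-8484105$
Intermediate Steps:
$D{\left(N \right)} = 32 - 4 N$
$d{\left(V,L \right)} = 5 + V$
$v = -4282$ ($v = -4200 + \left(5 - 87\right) = -4200 - 82 = -4282$)
$\left(v - 28989\right) \left(D{\left(-56 \right)} + u{\left(81 \right)}\right) = \left(-4282 - 28989\right) \left(\left(32 - -224\right) + \left(-82 + 81\right)\right) = - 33271 \left(\left(32 + 224\right) - 1\right) = - 33271 \left(256 - 1\right) = \left(-33271\right) 255 = -8484105$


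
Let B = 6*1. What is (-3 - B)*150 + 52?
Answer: -1298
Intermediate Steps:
B = 6
(-3 - B)*150 + 52 = (-3 - 1*6)*150 + 52 = (-3 - 6)*150 + 52 = -9*150 + 52 = -1350 + 52 = -1298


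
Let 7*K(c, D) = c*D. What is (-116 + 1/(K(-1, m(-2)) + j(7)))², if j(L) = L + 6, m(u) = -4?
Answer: 121286169/9025 ≈ 13439.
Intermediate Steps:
K(c, D) = D*c/7 (K(c, D) = (c*D)/7 = (D*c)/7 = D*c/7)
j(L) = 6 + L
(-116 + 1/(K(-1, m(-2)) + j(7)))² = (-116 + 1/((⅐)*(-4)*(-1) + (6 + 7)))² = (-116 + 1/(4/7 + 13))² = (-116 + 1/(95/7))² = (-116 + 7/95)² = (-11013/95)² = 121286169/9025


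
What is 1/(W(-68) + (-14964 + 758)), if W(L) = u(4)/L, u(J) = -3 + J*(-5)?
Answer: -68/965985 ≈ -7.0394e-5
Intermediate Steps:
u(J) = -3 - 5*J
W(L) = -23/L (W(L) = (-3 - 5*4)/L = (-3 - 20)/L = -23/L)
1/(W(-68) + (-14964 + 758)) = 1/(-23/(-68) + (-14964 + 758)) = 1/(-23*(-1/68) - 14206) = 1/(23/68 - 14206) = 1/(-965985/68) = -68/965985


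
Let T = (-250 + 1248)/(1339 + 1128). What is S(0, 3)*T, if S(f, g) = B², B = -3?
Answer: 8982/2467 ≈ 3.6409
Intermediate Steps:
S(f, g) = 9 (S(f, g) = (-3)² = 9)
T = 998/2467 ≈ 0.40454
S(0, 3)*T = 9*(998/2467) = 8982/2467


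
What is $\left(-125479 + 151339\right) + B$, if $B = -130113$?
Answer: $-104253$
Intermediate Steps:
$\left(-125479 + 151339\right) + B = \left(-125479 + 151339\right) - 130113 = 25860 - 130113 = -104253$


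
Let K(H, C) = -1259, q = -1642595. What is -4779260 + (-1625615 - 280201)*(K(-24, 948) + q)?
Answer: 3132878475604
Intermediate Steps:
-4779260 + (-1625615 - 280201)*(K(-24, 948) + q) = -4779260 + (-1625615 - 280201)*(-1259 - 1642595) = -4779260 - 1905816*(-1643854) = -4779260 + 3132883254864 = 3132878475604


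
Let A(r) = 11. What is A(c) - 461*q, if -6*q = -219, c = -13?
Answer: -33631/2 ≈ -16816.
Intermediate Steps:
q = 73/2 (q = -⅙*(-219) = 73/2 ≈ 36.500)
A(c) - 461*q = 11 - 461*73/2 = 11 - 33653/2 = -33631/2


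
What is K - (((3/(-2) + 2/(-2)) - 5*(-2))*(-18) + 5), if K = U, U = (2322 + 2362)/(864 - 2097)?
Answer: 155606/1233 ≈ 126.20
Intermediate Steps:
U = -4684/1233 (U = 4684/(-1233) = 4684*(-1/1233) = -4684/1233 ≈ -3.7989)
K = -4684/1233 ≈ -3.7989
K - (((3/(-2) + 2/(-2)) - 5*(-2))*(-18) + 5) = -4684/1233 - (((3/(-2) + 2/(-2)) - 5*(-2))*(-18) + 5) = -4684/1233 - (((3*(-½) + 2*(-½)) + 10)*(-18) + 5) = -4684/1233 - (((-3/2 - 1) + 10)*(-18) + 5) = -4684/1233 - ((-5/2 + 10)*(-18) + 5) = -4684/1233 - ((15/2)*(-18) + 5) = -4684/1233 - (-135 + 5) = -4684/1233 - 1*(-130) = -4684/1233 + 130 = 155606/1233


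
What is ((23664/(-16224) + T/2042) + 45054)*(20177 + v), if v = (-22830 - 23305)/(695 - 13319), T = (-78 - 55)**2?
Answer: 330138536694049545/363043096 ≈ 9.0936e+8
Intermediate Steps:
T = 17689 (T = (-133)**2 = 17689)
v = 46135/12624 (v = -46135/(-12624) = -46135*(-1/12624) = 46135/12624 ≈ 3.6545)
((23664/(-16224) + T/2042) + 45054)*(20177 + v) = ((23664/(-16224) + 17689/2042) + 45054)*(20177 + 46135/12624) = ((23664*(-1/16224) + 17689*(1/2042)) + 45054)*(254760583/12624) = ((-493/338 + 17689/2042) + 45054)*(254760583/12624) = (1243044/172549 + 45054)*(254760583/12624) = (7775265690/172549)*(254760583/12624) = 330138536694049545/363043096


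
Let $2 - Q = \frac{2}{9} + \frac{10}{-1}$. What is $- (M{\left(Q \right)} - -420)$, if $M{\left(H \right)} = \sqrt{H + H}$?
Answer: $-420 - \frac{2 \sqrt{53}}{3} \approx -424.85$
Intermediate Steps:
$Q = \frac{106}{9}$ ($Q = 2 - \left(\frac{2}{9} + \frac{10}{-1}\right) = 2 - \left(2 \cdot \frac{1}{9} + 10 \left(-1\right)\right) = 2 - \left(\frac{2}{9} - 10\right) = 2 - - \frac{88}{9} = 2 + \frac{88}{9} = \frac{106}{9} \approx 11.778$)
$M{\left(H \right)} = \sqrt{2} \sqrt{H}$ ($M{\left(H \right)} = \sqrt{2 H} = \sqrt{2} \sqrt{H}$)
$- (M{\left(Q \right)} - -420) = - (\sqrt{2} \sqrt{\frac{106}{9}} - -420) = - (\sqrt{2} \frac{\sqrt{106}}{3} + 420) = - (\frac{2 \sqrt{53}}{3} + 420) = - (420 + \frac{2 \sqrt{53}}{3}) = -420 - \frac{2 \sqrt{53}}{3}$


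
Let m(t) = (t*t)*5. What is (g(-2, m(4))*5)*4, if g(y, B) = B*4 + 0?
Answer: 6400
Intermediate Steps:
m(t) = 5*t**2 (m(t) = t**2*5 = 5*t**2)
g(y, B) = 4*B (g(y, B) = 4*B + 0 = 4*B)
(g(-2, m(4))*5)*4 = ((4*(5*4**2))*5)*4 = ((4*(5*16))*5)*4 = ((4*80)*5)*4 = (320*5)*4 = 1600*4 = 6400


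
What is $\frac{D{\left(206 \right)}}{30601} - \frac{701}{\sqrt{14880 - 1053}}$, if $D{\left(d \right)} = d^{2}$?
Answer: $\frac{42436}{30601} - \frac{701 \sqrt{13827}}{13827} \approx -4.5747$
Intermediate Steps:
$\frac{D{\left(206 \right)}}{30601} - \frac{701}{\sqrt{14880 - 1053}} = \frac{206^{2}}{30601} - \frac{701}{\sqrt{14880 - 1053}} = 42436 \cdot \frac{1}{30601} - \frac{701}{\sqrt{13827}} = \frac{42436}{30601} - 701 \frac{\sqrt{13827}}{13827} = \frac{42436}{30601} - \frac{701 \sqrt{13827}}{13827}$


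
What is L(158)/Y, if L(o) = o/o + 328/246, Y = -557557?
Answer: -1/238953 ≈ -4.1849e-6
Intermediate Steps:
L(o) = 7/3 (L(o) = 1 + 328*(1/246) = 1 + 4/3 = 7/3)
L(158)/Y = (7/3)/(-557557) = (7/3)*(-1/557557) = -1/238953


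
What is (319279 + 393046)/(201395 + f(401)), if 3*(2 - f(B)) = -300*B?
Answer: 712325/241497 ≈ 2.9496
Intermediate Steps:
f(B) = 2 + 100*B (f(B) = 2 - (-100)*B = 2 + 100*B)
(319279 + 393046)/(201395 + f(401)) = (319279 + 393046)/(201395 + (2 + 100*401)) = 712325/(201395 + (2 + 40100)) = 712325/(201395 + 40102) = 712325/241497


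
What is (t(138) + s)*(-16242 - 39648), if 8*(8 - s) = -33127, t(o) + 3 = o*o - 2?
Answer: -5183881335/4 ≈ -1.2960e+9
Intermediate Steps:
t(o) = -5 + o² (t(o) = -3 + (o*o - 2) = -3 + (o² - 2) = -3 + (-2 + o²) = -5 + o²)
s = 33191/8 (s = 8 - ⅛*(-33127) = 8 + 33127/8 = 33191/8 ≈ 4148.9)
(t(138) + s)*(-16242 - 39648) = ((-5 + 138²) + 33191/8)*(-16242 - 39648) = ((-5 + 19044) + 33191/8)*(-55890) = (19039 + 33191/8)*(-55890) = (185503/8)*(-55890) = -5183881335/4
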